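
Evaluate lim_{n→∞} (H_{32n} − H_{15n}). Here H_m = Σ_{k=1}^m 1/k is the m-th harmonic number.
lim = ln(32/15)

Euler-Maclaurin gives H_m = ln m + γ + 1/(2m) + O(1/m^2). The γ and O(1/m) terms cancel in the difference:
  H_{32n} − H_{15n} = ln(32n) − ln(15n) + O(1/n) = ln(32/15) + O(1/n).
Hence the limit is ln(32/15).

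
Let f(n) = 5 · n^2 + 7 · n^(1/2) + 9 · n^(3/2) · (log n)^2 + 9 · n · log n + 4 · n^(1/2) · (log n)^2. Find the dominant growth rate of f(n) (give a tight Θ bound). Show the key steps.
f(n) ∈ Θ(n^2)

Compare the terms by growth order. For large n, n^a · (log n)^b dominates n^a' · (log n)^b' iff a > a', or (a = a' and b > b'). Ranking the 5 terms shows the dominant one is 5 · n^2. Hence f(n) ∈ Θ(n^2).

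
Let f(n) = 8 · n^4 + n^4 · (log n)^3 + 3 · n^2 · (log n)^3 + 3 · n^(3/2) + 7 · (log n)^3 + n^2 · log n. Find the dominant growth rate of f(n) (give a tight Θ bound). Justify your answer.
f(n) ∈ Θ(n^4 · (log n)^3)

Compare the terms by growth order. For large n, n^a · (log n)^b dominates n^a' · (log n)^b' iff a > a', or (a = a' and b > b'). Ranking the 6 terms shows the dominant one is n^4 · (log n)^3. Hence f(n) ∈ Θ(n^4 · (log n)^3).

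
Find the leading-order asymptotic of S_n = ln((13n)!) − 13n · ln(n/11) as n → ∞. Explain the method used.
S_n ~ 13n · (ln 143 − 1) + O(ln n)

Stirling: ln((13n)!) = 13n ln(13n) − 13n + O(ln n).
  S_n = 13n ln(13n) − 13n − 13n ln(n/11) + O(ln n)
      = 13n ln(13n) − 13n ln n + 13n ln 11 − 13n + O(ln n)
      = 13n ln 13 + 13n ln 11 − 13n + O(ln n)
      = 13n (ln 143 − 1) + O(ln n).
Numerically ln(143) − 1 ≈ 3.9628.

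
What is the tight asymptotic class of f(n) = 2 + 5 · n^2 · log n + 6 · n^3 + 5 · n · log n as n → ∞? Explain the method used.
f(n) ∈ Θ(n^3)

Compare the terms by growth order. For large n, n^a · (log n)^b dominates n^a' · (log n)^b' iff a > a', or (a = a' and b > b'). Ranking the 4 terms shows the dominant one is 6 · n^3. Hence f(n) ∈ Θ(n^3).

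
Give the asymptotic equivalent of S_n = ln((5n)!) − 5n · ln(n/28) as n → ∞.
S_n ~ 5n · (ln 140 − 1) + O(ln n)

Stirling: ln((5n)!) = 5n ln(5n) − 5n + O(ln n).
  S_n = 5n ln(5n) − 5n − 5n ln(n/28) + O(ln n)
      = 5n ln(5n) − 5n ln n + 5n ln 28 − 5n + O(ln n)
      = 5n ln 5 + 5n ln 28 − 5n + O(ln n)
      = 5n (ln 140 − 1) + O(ln n).
Numerically ln(140) − 1 ≈ 3.9416.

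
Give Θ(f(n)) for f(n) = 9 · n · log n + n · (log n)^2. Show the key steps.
f(n) ∈ Θ(n · (log n)^2)

Compare the terms by growth order. For large n, n^a · (log n)^b dominates n^a' · (log n)^b' iff a > a', or (a = a' and b > b'). Ranking the 2 terms shows the dominant one is n · (log n)^2. Hence f(n) ∈ Θ(n · (log n)^2).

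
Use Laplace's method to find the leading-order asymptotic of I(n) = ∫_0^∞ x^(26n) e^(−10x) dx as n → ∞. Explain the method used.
I(n) ~ (sqrt(2π·26n) / 10) · (26n/(10e))^(26n)

Write the integrand as exp(26n ln x − 10x) and set f(x) = 26n ln x − 10x. Then f'(x) = 26n/x − 10 = 0 at x* = 26n/10, and f''(x*) = −26n/x*^2 = −10^2/(26n). Laplace's method (interior maximum) gives
  I(n) ~ e^(f(x*)) · sqrt(2π / |f''(x*)|)
        = exp(26n ln(26n/10) − 26n) · sqrt(2π · 26n / 10^2)
        = (26n/10)^(26n) e^(−26n) · sqrt(2π·26n) / 10
        = (sqrt(2π·26n) / 10) · (26n/(10e))^(26n).
This matches Γ(26n+1)/10^(26n+1) with Stirling applied to Γ.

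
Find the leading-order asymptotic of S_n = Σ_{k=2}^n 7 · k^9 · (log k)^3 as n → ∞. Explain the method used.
S_n ~ 7 · n^10 · (log n)^3 / 10

By integral comparison, S_n = ∫_1^n 7 · x^9 · (log x)^3 dx + O(n^9 · (log n)^3). For the integral, the leading term of ∫_1^n x^9 (log x)^3 dx is n^10/10 · (log n)^3 (by repeated integration by parts; each step lowers the log-exponent and produces a relatively O(1/log n) correction). Hence S_n ~ 7 · n^10 · (log n)^3 / 10.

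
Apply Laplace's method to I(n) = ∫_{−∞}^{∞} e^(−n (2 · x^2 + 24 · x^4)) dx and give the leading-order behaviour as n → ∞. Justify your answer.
I(n) ~ sqrt(π/(2n))

φ(x) = 2 · x^2 + 24 · x^4 has its unique global minimum at x* = 0 (since φ'(x) = 4x + 96x^3 = 0 only at x = 0 for real x with both coefficients positive, and φ → ∞ as |x| → ∞). At x* = 0, φ(0) = 0 and φ''(0) = 4. Laplace's method then gives
  I(n) ~ sqrt(2π / (n · φ''(0))) · e^(−n φ(0)) = sqrt(2π / (4n)) = sqrt(π/(2n)).
The 24 · x^4 term contributes only at subleading order (an O(1/n) relative correction).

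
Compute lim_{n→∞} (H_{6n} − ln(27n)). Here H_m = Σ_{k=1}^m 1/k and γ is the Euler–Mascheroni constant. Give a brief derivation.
lim = ln(2/9) + γ

By Euler-Maclaurin, H_m = ln m + γ + O(1/m). So
  H_{6n} − ln(27n) = ln(6n) + γ − ln(27n) + O(1/n)
                       = ln(6/27) + γ + O(1/n).
Hence the limit is ln(6/27) + γ (= ln(2/9)).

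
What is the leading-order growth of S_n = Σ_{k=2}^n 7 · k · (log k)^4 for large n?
S_n ~ 7 · n^2 · (log n)^4 / 2

By integral comparison, S_n = ∫_1^n 7 · x · (log x)^4 dx + O(n · (log n)^4). For the integral, the leading term of ∫_1^n x^1 (log x)^4 dx is n^2/2 · (log n)^4 (by repeated integration by parts; each step lowers the log-exponent and produces a relatively O(1/log n) correction). Hence S_n ~ 7 · n^2 · (log n)^4 / 2.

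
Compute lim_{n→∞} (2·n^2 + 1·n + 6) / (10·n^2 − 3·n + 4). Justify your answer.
lim = 2/10 = 1/5

For large n the leading n^2 terms dominate both numerator and denominator. Dividing top and bottom by n^2, every other term tends to 0, leaving 2/10 = 1/5.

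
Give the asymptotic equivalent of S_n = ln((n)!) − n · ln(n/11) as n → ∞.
S_n ~ n · (ln 11 − 1) + O(ln n)

Stirling: ln((n)!) = n ln(n) − n + O(ln n).
  S_n = n ln(n) − n − n ln(n/11) + O(ln n)
      = n ln(n) − n ln n + n ln 11 − n + O(ln n)
      = n ln 11 − n + O(ln n)
      = n (ln 11 − 1) + O(ln n).
Numerically ln(11) − 1 ≈ 1.3979.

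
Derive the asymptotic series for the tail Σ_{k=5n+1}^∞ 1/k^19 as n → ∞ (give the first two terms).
Σ_{k>5n} 1/k^19 = 1/(18 · (5n)^18) − 1/(2 · (5n)^19) + O(1/(5n)^20)

Compare to the integral: ∫_{5n}^∞ x^(−19) dx = [−x^(−18)/18]_{5n}^∞ = 1/((19−1)·(5n)^18). The Euler-Maclaurin correction adds −f(5n)/2 = −1/(2·(5n)^19). Euler-Maclaurin then gives
  Σ_{k>5n} 1/k^19 = ∫_{5n}^∞ dx/x^19 − 1/(2·(5n)^19) + O(1/(5n)^20).
(Equivalently this is ζ(19) − Σ_{k≤5n} 1/k^19.)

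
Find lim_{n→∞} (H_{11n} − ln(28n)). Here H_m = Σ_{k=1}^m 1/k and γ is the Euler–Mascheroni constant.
lim = ln(11/28) + γ

By Euler-Maclaurin, H_m = ln m + γ + O(1/m). So
  H_{11n} − ln(28n) = ln(11n) + γ − ln(28n) + O(1/n)
                       = ln(11/28) + γ + O(1/n).
Hence the limit is ln(11/28) + γ.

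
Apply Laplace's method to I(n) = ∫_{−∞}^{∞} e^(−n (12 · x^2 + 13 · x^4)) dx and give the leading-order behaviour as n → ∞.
I(n) ~ sqrt(π/(12n))

φ(x) = 12 · x^2 + 13 · x^4 has its unique global minimum at x* = 0 (since φ'(x) = 24x + 52x^3 = 0 only at x = 0 for real x with both coefficients positive, and φ → ∞ as |x| → ∞). At x* = 0, φ(0) = 0 and φ''(0) = 24. Laplace's method then gives
  I(n) ~ sqrt(2π / (n · φ''(0))) · e^(−n φ(0)) = sqrt(2π / (24n)) = sqrt(π/(12n)).
The 13 · x^4 term contributes only at subleading order (an O(1/n) relative correction).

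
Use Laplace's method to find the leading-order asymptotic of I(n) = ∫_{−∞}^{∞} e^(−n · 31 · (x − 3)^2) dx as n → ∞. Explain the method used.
I(n) = sqrt(π/(31n))

Here φ(x) = 31 · (x − 3)^2 has its unique minimum at x* = 3 with φ(x*) = 0 and φ''(x*) = 62. Laplace's method gives
  I(n) ~ e^(−n φ(x*)) · sqrt(2π / (n · φ''(x*))) = sqrt(2π / (62n)) = sqrt(π/(31n)).
This is exact: substituting u = (x − 3)·sqrt(31n) gives I(n) = (1/sqrt(31n)) ∫_{−∞}^{∞} e^(−u^2) du = sqrt(π/(31n)).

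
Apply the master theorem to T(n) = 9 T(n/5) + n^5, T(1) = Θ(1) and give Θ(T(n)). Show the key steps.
T(n) = Θ(n^5)

log_5 9 ≈ 1.365. f(n) = n^5 dominates n^(log_5 9) since 5 > 1.365, and the regularity condition a·f(n/b) = 9·(n/5)^5 = (9/3125)·n^5 ≤ c·f(n) holds with c = 9/3125 ≈ 0.00288 < 1. So this is Case 3: T(n) = Θ(f(n)) = Θ(n^5).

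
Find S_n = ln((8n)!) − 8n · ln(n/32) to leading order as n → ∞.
S_n ~ 8n · (ln 256 − 1) + O(ln n)

Stirling: ln((8n)!) = 8n ln(8n) − 8n + O(ln n).
  S_n = 8n ln(8n) − 8n − 8n ln(n/32) + O(ln n)
      = 8n ln(8n) − 8n ln n + 8n ln 32 − 8n + O(ln n)
      = 8n ln 8 + 8n ln 32 − 8n + O(ln n)
      = 8n (ln 256 − 1) + O(ln n).
Numerically ln(256) − 1 ≈ 4.5452.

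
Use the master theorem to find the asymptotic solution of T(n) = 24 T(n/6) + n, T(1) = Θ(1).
T(n) = Θ(n^(log_6 24))

Master theorem: compare f(n) = n to n^(log_6 24) where log_6 24 ≈ 1.774. Since 1 < log_6 24, we have f(n) = O(n^(log_6 24 − ε)) for some ε > 0 — Case 1. Hence T(n) = Θ(n^(log_6 24)).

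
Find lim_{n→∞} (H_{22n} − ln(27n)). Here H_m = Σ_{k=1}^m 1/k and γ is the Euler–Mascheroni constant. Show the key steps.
lim = ln(22/27) + γ

By Euler-Maclaurin, H_m = ln m + γ + O(1/m). So
  H_{22n} − ln(27n) = ln(22n) + γ − ln(27n) + O(1/n)
                       = ln(22/27) + γ + O(1/n).
Hence the limit is ln(22/27) + γ.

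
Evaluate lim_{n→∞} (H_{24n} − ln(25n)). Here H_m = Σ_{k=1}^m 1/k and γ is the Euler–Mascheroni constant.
lim = ln(24/25) + γ

By Euler-Maclaurin, H_m = ln m + γ + O(1/m). So
  H_{24n} − ln(25n) = ln(24n) + γ − ln(25n) + O(1/n)
                       = ln(24/25) + γ + O(1/n).
Hence the limit is ln(24/25) + γ.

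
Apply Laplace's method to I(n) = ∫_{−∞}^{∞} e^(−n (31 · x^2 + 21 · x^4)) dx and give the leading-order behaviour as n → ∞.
I(n) ~ sqrt(π/(31n))

φ(x) = 31 · x^2 + 21 · x^4 has its unique global minimum at x* = 0 (since φ'(x) = 62x + 84x^3 = 0 only at x = 0 for real x with both coefficients positive, and φ → ∞ as |x| → ∞). At x* = 0, φ(0) = 0 and φ''(0) = 62. Laplace's method then gives
  I(n) ~ sqrt(2π / (n · φ''(0))) · e^(−n φ(0)) = sqrt(2π / (62n)) = sqrt(π/(31n)).
The 21 · x^4 term contributes only at subleading order (an O(1/n) relative correction).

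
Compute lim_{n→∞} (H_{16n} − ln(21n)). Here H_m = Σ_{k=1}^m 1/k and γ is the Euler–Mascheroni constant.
lim = ln(16/21) + γ

By Euler-Maclaurin, H_m = ln m + γ + O(1/m). So
  H_{16n} − ln(21n) = ln(16n) + γ − ln(21n) + O(1/n)
                       = ln(16/21) + γ + O(1/n).
Hence the limit is ln(16/21) + γ.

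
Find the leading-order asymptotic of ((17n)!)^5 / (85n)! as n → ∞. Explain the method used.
((17n)!)^5/(85n)! ~ ((2π·17n)^(4/2) / sqrt(5)) · 5^(−5·17n)  →  0

Write N = 17n. Stirling: N! ~ sqrt(2π N)(N/e)^N and (5N)! ~ sqrt(2π·5N)·(5N/e)^(5N).
  (N!)^5/(5N)! ~ (2π N)^(5/2) (N/e)^(5N) / [sqrt(2π·5N) (5N/e)^(5N)]
     = (2π N)^(5/2) / sqrt(2π·5N) · (N/(5N))^(5N)
     = (2π N)^((5−1)/2) / sqrt(5) · 5^(−5N).
Since 5^5 > 1, the factor 5^(−5N) decays exponentially, so the ratio → 0. Substituting N = 17n gives the stated form.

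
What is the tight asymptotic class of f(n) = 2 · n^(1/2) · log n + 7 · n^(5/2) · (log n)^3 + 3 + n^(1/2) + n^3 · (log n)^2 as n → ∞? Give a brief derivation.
f(n) ∈ Θ(n^3 · (log n)^2)

Compare the terms by growth order. For large n, n^a · (log n)^b dominates n^a' · (log n)^b' iff a > a', or (a = a' and b > b'). Ranking the 5 terms shows the dominant one is n^3 · (log n)^2. Hence f(n) ∈ Θ(n^3 · (log n)^2).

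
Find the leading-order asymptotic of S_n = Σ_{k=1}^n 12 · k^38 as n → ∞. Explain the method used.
S_n ~ 4 · n^39 / 13

By integral comparison (Euler-Maclaurin), Σ_{k=1}^n 12 · k^38 = 12 · ∫_0^n x^38 dx + O(n^38) = 12 · n^39/39 = 4 · n^39 / 13 + O(n^38). (Equivalently, Faulhaber's formula gives the same leading term.)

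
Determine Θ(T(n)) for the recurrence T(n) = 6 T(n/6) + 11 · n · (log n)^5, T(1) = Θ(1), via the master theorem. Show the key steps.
T(n) = Θ(n · (log n)^6)

Here log_6 6 = 1 and f(n) = 11 · n · (log n)^5 = Θ(n^(log_6 6) · (log n)^5). This is the extended Case 2 of the master theorem (f matches the critical exponent up to log factors), giving T(n) = Θ(n^(log_6 6) · (log n)^(5+1)) = Θ(n · (log n)^6).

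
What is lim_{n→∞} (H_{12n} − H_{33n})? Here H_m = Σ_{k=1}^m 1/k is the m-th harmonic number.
lim = ln(12/33) = ln(4/11)

Euler-Maclaurin gives H_m = ln m + γ + 1/(2m) + O(1/m^2). The γ and O(1/m) terms cancel in the difference:
  H_{12n} − H_{33n} = ln(12n) − ln(33n) + O(1/n) = ln(12/33) + O(1/n).
Hence the limit is ln(12/33) = ln(4/11).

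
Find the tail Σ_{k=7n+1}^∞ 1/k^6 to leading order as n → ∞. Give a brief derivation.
Σ_{k>7n} 1/k^6 ~ 1/(5 · (7n)^5)

Compare to the integral: ∫_{7n}^∞ x^(−6) dx = [−x^(−5)/5]_{7n}^∞ = 1/((6−1)·(7n)^5). Euler-Maclaurin then gives
  Σ_{k>7n} 1/k^6 = ∫_{7n}^∞ dx/x^6 − 1/(2·(7n)^6) + O(1/(7n)^7).
(Equivalently this is ζ(6) − Σ_{k≤7n} 1/k^6.)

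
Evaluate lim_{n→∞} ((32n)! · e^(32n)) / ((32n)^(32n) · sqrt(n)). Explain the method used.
lim = sqrt(2π·32)

Stirling: (32n)! ~ sqrt(2π·32n) · (32n/e)^(32n). Hence
  (32n)! · e^(32n) / (32n)^(32n) ~ sqrt(2π·32n).
Dividing by sqrt(n): sqrt(2π·32n) / sqrt(n) = sqrt(2π·32) · n^((1−1)/2), so the limit is sqrt(2π·32).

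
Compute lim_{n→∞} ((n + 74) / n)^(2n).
lim = e^148

Rewrite as (1 + 74/n)^(2n). By the standard limit (1 + x/n)^n → e^x, we have (1 + 74/n)^n → e^74, and raising to the 2nd power gives e^148.
More precisely, ln[(1 + 74/n)^(2n)] = 2n · ln(1 + 74/n) = 2n · (74/n + O(1/n^2)) = 148 + O(1/n) → 148.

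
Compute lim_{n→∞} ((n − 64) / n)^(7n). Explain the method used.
lim = e^(−448)

Rewrite as (1 − 64/n)^(7n). By the standard limit (1 + x/n)^n → e^x, we have (1 − 64/n)^n → e^(−64), and raising to the 7th power gives e^(−448).
More precisely, ln[(1 − 64/n)^(7n)] = 7n · ln(1 − 64/n) = 7n · (-64/n + O(1/n^2)) = -448 + O(1/n) → -448.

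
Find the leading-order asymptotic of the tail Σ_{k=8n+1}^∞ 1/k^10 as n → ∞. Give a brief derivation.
Σ_{k>8n} 1/k^10 ~ 1/(9 · (8n)^9)

Compare to the integral: ∫_{8n}^∞ x^(−10) dx = [−x^(−9)/9]_{8n}^∞ = 1/((10−1)·(8n)^9). Euler-Maclaurin then gives
  Σ_{k>8n} 1/k^10 = ∫_{8n}^∞ dx/x^10 − 1/(2·(8n)^10) + O(1/(8n)^11).
(Equivalently this is ζ(10) − Σ_{k≤8n} 1/k^10.)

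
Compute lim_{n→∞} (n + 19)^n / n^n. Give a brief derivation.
lim = e^19

Rewrite as (1 + 19/n)^(n). By the standard limit (1 + x/n)^n → e^x, we have (1 + 19/n)^n → e^19, and raising to the 1st power gives e^19.
More precisely, ln[(1 + 19/n)^(n)] = n · ln(1 + 19/n) = n · (19/n + O(1/n^2)) = 19 + O(1/n) → 19.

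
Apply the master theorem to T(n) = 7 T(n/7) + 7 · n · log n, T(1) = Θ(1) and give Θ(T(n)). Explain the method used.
T(n) = Θ(n · (log n)^2)

Here log_7 7 = 1 and f(n) = 7 · n · log n = Θ(n^(log_7 7) · (log n)^1). This is the extended Case 2 of the master theorem (f matches the critical exponent up to log factors), giving T(n) = Θ(n^(log_7 7) · (log n)^(1+1)) = Θ(n · (log n)^2).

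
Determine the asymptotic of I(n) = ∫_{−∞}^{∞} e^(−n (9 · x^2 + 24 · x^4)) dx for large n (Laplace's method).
I(n) ~ sqrt(π/(9n))

φ(x) = 9 · x^2 + 24 · x^4 has its unique global minimum at x* = 0 (since φ'(x) = 18x + 96x^3 = 0 only at x = 0 for real x with both coefficients positive, and φ → ∞ as |x| → ∞). At x* = 0, φ(0) = 0 and φ''(0) = 18. Laplace's method then gives
  I(n) ~ sqrt(2π / (n · φ''(0))) · e^(−n φ(0)) = sqrt(2π / (18n)) = sqrt(π/(9n)).
The 24 · x^4 term contributes only at subleading order (an O(1/n) relative correction).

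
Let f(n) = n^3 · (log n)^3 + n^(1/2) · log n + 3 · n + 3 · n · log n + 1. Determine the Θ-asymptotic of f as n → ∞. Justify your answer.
f(n) ∈ Θ(n^3 · (log n)^3)

Compare the terms by growth order. For large n, n^a · (log n)^b dominates n^a' · (log n)^b' iff a > a', or (a = a' and b > b'). Ranking the 5 terms shows the dominant one is n^3 · (log n)^3. Hence f(n) ∈ Θ(n^3 · (log n)^3).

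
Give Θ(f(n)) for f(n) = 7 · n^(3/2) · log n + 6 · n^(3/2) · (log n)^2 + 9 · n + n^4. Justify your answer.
f(n) ∈ Θ(n^4)

Compare the terms by growth order. For large n, n^a · (log n)^b dominates n^a' · (log n)^b' iff a > a', or (a = a' and b > b'). Ranking the 4 terms shows the dominant one is n^4. Hence f(n) ∈ Θ(n^4).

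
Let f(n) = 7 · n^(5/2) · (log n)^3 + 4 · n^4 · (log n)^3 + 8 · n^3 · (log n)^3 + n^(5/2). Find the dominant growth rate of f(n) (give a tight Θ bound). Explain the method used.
f(n) ∈ Θ(n^4 · (log n)^3)

Compare the terms by growth order. For large n, n^a · (log n)^b dominates n^a' · (log n)^b' iff a > a', or (a = a' and b > b'). Ranking the 4 terms shows the dominant one is 4 · n^4 · (log n)^3. Hence f(n) ∈ Θ(n^4 · (log n)^3).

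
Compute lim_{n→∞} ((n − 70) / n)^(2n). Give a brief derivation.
lim = e^(−140)

Rewrite as (1 − 70/n)^(2n). By the standard limit (1 + x/n)^n → e^x, we have (1 − 70/n)^n → e^(−70), and raising to the 2nd power gives e^(−140).
More precisely, ln[(1 − 70/n)^(2n)] = 2n · ln(1 − 70/n) = 2n · (-70/n + O(1/n^2)) = -140 + O(1/n) → -140.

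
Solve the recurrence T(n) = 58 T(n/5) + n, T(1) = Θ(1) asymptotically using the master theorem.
T(n) = Θ(n^(log_5 58))

Master theorem: compare f(n) = n to n^(log_5 58) where log_5 58 ≈ 2.523. Since 1 < log_5 58, we have f(n) = O(n^(log_5 58 − ε)) for some ε > 0 — Case 1. Hence T(n) = Θ(n^(log_5 58)).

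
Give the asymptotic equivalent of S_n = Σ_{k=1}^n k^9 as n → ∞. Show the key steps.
S_n ~ n^10 / 10

By integral comparison (Euler-Maclaurin), Σ_{k=1}^n k^9 = ∫_0^n x^9 dx + O(n^9) = n^10/10 + O(n^9). (Equivalently, Faulhaber's formula gives the same leading term.)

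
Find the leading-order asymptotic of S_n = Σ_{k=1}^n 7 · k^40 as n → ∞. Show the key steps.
S_n ~ 7 · n^41 / 41

By integral comparison (Euler-Maclaurin), Σ_{k=1}^n 7 · k^40 = 7 · ∫_0^n x^40 dx + O(n^40) = 7 · n^41/41 + O(n^40). (Equivalently, Faulhaber's formula gives the same leading term.)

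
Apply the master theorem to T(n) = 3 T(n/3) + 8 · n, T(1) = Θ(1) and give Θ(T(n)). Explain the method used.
T(n) = Θ(n log n)

log_3 3 = 1, and f(n) = 8 · n = Θ(n^(log_3 3)). This is Case 2 of the master theorem: T(n) = Θ(f(n) · log n) = Θ(n log n).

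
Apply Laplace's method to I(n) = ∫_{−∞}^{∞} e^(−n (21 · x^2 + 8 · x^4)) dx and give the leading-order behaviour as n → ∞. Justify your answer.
I(n) ~ sqrt(π/(21n))

φ(x) = 21 · x^2 + 8 · x^4 has its unique global minimum at x* = 0 (since φ'(x) = 42x + 32x^3 = 0 only at x = 0 for real x with both coefficients positive, and φ → ∞ as |x| → ∞). At x* = 0, φ(0) = 0 and φ''(0) = 42. Laplace's method then gives
  I(n) ~ sqrt(2π / (n · φ''(0))) · e^(−n φ(0)) = sqrt(2π / (42n)) = sqrt(π/(21n)).
The 8 · x^4 term contributes only at subleading order (an O(1/n) relative correction).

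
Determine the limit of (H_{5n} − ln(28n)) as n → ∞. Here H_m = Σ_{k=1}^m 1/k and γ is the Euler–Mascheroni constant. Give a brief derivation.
lim = ln(5/28) + γ

By Euler-Maclaurin, H_m = ln m + γ + O(1/m). So
  H_{5n} − ln(28n) = ln(5n) + γ − ln(28n) + O(1/n)
                       = ln(5/28) + γ + O(1/n).
Hence the limit is ln(5/28) + γ.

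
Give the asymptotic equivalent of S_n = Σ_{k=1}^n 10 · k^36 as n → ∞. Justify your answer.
S_n ~ 10 · n^37 / 37

By integral comparison (Euler-Maclaurin), Σ_{k=1}^n 10 · k^36 = 10 · ∫_0^n x^36 dx + O(n^36) = 10 · n^37/37 + O(n^36). (Equivalently, Faulhaber's formula gives the same leading term.)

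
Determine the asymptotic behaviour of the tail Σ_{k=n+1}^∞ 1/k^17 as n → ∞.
Σ_{k>n} 1/k^17 ~ 1/(16 · n^16)

Compare to the integral: ∫_{n}^∞ x^(−17) dx = [−x^(−16)/16]_{n}^∞ = 1/((17−1)·n^16). Euler-Maclaurin then gives
  Σ_{k>n} 1/k^17 = ∫_{n}^∞ dx/x^17 − 1/(2·n^17) + O(1/n^18).
(Equivalently this is ζ(17) − Σ_{k≤n} 1/k^17.)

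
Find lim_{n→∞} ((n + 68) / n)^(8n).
lim = e^544

Rewrite as (1 + 68/n)^(8n). By the standard limit (1 + x/n)^n → e^x, we have (1 + 68/n)^n → e^68, and raising to the 8th power gives e^544.
More precisely, ln[(1 + 68/n)^(8n)] = 8n · ln(1 + 68/n) = 8n · (68/n + O(1/n^2)) = 544 + O(1/n) → 544.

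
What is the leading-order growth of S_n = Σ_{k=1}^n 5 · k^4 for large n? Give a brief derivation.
S_n ~ n^5

By integral comparison (Euler-Maclaurin), Σ_{k=1}^n 5 · k^4 = 5 · ∫_0^n x^4 dx + O(n^4) = 5 · n^5/5 = n^5 + O(n^4). (Equivalently, Faulhaber's formula gives the same leading term.)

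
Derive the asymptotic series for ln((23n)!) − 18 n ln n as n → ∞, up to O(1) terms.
ln((23n)!) − 18 n ln n = 5 n ln n + 23(ln 23 − 1) n + (1/2) ln(2π·23n) + O(1/n)

Stirling: ln((23n)!) = 23n ln(23n) − 23n + (1/2) ln(2π·23n) + O(1/n).
Expand 23n ln(23n) = 23n (ln n + ln 23) = 23n ln n + 23n ln 23.
Subtract 18n ln n: leading term is (23 − 18) n ln n = 5 n ln n. The next term is 23n ln 23 − 23n = 23(ln 23 − 1) n. Then the (1/2) ln(2π·23n) correction.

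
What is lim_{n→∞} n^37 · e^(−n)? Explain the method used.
lim = 0

Exponentials with base > 1 dominate every fixed polynomial: for any fixed c, n^c / e^n → 0 as n → ∞ (e.g. by the ratio test, or since e^n grows faster than any power of n). Hence n^37 · e^(−n) = n^37 / e^n → 0.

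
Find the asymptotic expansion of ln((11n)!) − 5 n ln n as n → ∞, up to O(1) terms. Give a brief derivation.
ln((11n)!) − 5 n ln n = 6 n ln n + 11(ln 11 − 1) n + (1/2) ln(2π·11n) + O(1/n)

Stirling: ln((11n)!) = 11n ln(11n) − 11n + (1/2) ln(2π·11n) + O(1/n).
Expand 11n ln(11n) = 11n (ln n + ln 11) = 11n ln n + 11n ln 11.
Subtract 5n ln n: leading term is (11 − 5) n ln n = 6 n ln n. The next term is 11n ln 11 − 11n = 11(ln 11 − 1) n. Then the (1/2) ln(2π·11n) correction.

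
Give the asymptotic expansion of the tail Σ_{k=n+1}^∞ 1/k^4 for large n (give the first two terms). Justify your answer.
Σ_{k>n} 1/k^4 = 1/(3 · n^3) − 1/(2 · n^4) + O(1/n^5)

Compare to the integral: ∫_{n}^∞ x^(−4) dx = [−x^(−3)/3]_{n}^∞ = 1/((4−1)·n^3). The Euler-Maclaurin correction adds −f(n)/2 = −1/(2·n^4). Euler-Maclaurin then gives
  Σ_{k>n} 1/k^4 = ∫_{n}^∞ dx/x^4 − 1/(2·n^4) + O(1/n^5).
(Equivalently this is ζ(4) − Σ_{k≤n} 1/k^4.)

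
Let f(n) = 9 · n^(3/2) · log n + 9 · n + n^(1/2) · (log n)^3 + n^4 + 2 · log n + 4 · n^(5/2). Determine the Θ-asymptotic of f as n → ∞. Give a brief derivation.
f(n) ∈ Θ(n^4)

Compare the terms by growth order. For large n, n^a · (log n)^b dominates n^a' · (log n)^b' iff a > a', or (a = a' and b > b'). Ranking the 6 terms shows the dominant one is n^4. Hence f(n) ∈ Θ(n^4).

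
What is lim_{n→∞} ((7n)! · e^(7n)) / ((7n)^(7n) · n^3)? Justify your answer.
lim = 0

Stirling: (7n)! ~ sqrt(2π·7n) · (7n/e)^(7n). Hence
  (7n)! · e^(7n) / (7n)^(7n) ~ sqrt(2π·7n).
Dividing by n^3: sqrt(2π·7n) / n^3 = sqrt(2π·7) · n^((1−6)/2), so the expression behaves like sqrt(2π·7) · n^((1−6)/2) → 0.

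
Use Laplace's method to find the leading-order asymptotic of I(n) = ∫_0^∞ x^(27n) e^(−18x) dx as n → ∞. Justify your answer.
I(n) ~ (sqrt(2π·27n) / 18) · (27n/(18e))^(27n)

Write the integrand as exp(27n ln x − 18x) and set f(x) = 27n ln x − 18x. Then f'(x) = 27n/x − 18 = 0 at x* = 27n/18, and f''(x*) = −27n/x*^2 = −18^2/(27n). Laplace's method (interior maximum) gives
  I(n) ~ e^(f(x*)) · sqrt(2π / |f''(x*)|)
        = exp(27n ln(27n/18) − 27n) · sqrt(2π · 27n / 18^2)
        = (27n/18)^(27n) e^(−27n) · sqrt(2π·27n) / 18
        = (sqrt(2π·27n) / 18) · (27n/(18e))^(27n).
This matches Γ(27n+1)/18^(27n+1) with Stirling applied to Γ.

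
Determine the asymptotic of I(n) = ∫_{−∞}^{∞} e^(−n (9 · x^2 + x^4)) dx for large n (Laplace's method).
I(n) ~ sqrt(π/(9n))

φ(x) = 9 · x^2 + x^4 has its unique global minimum at x* = 0 (since φ'(x) = 18x + 4x^3 = 0 only at x = 0 for real x with both coefficients positive, and φ → ∞ as |x| → ∞). At x* = 0, φ(0) = 0 and φ''(0) = 18. Laplace's method then gives
  I(n) ~ sqrt(2π / (n · φ''(0))) · e^(−n φ(0)) = sqrt(2π / (18n)) = sqrt(π/(9n)).
The x^4 term contributes only at subleading order (an O(1/n) relative correction).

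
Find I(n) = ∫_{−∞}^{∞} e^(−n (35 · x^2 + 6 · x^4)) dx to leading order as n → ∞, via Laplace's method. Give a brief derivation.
I(n) ~ sqrt(π/(35n))

φ(x) = 35 · x^2 + 6 · x^4 has its unique global minimum at x* = 0 (since φ'(x) = 70x + 24x^3 = 0 only at x = 0 for real x with both coefficients positive, and φ → ∞ as |x| → ∞). At x* = 0, φ(0) = 0 and φ''(0) = 70. Laplace's method then gives
  I(n) ~ sqrt(2π / (n · φ''(0))) · e^(−n φ(0)) = sqrt(2π / (70n)) = sqrt(π/(35n)).
The 6 · x^4 term contributes only at subleading order (an O(1/n) relative correction).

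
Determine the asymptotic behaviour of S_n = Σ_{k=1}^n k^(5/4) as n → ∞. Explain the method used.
S_n ~ (4/9) · n^(9/4)

Integral comparison: Σ_{k=1}^n k^(5/4) = ∫_0^n x^(5/4) dx + O(n^(5/4)). The integral is n^(1 + 5/4) / (1 + 5/4) = n^((5+4)/4) / ((5+4)/4) = (4/9) · n^(9/4).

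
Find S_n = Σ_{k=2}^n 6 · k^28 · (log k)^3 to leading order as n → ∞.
S_n ~ 6 · n^29 · (log n)^3 / 29

By integral comparison, S_n = ∫_1^n 6 · x^28 · (log x)^3 dx + O(n^28 · (log n)^3). For the integral, the leading term of ∫_1^n x^28 (log x)^3 dx is n^29/29 · (log n)^3 (by repeated integration by parts; each step lowers the log-exponent and produces a relatively O(1/log n) correction). Hence S_n ~ 6 · n^29 · (log n)^3 / 29.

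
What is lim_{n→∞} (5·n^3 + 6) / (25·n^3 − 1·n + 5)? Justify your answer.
lim = 5/25 = 1/5

For large n the leading n^3 terms dominate both numerator and denominator. Dividing top and bottom by n^3, every other term tends to 0, leaving 5/25 = 1/5.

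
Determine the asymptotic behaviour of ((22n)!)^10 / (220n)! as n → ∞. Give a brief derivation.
((22n)!)^10/(220n)! ~ ((2π·22n)^(9/2) / sqrt(10)) · 10^(−10·22n)  →  0

Write N = 22n. Stirling: N! ~ sqrt(2π N)(N/e)^N and (10N)! ~ sqrt(2π·10N)·(10N/e)^(10N).
  (N!)^10/(10N)! ~ (2π N)^(10/2) (N/e)^(10N) / [sqrt(2π·10N) (10N/e)^(10N)]
     = (2π N)^(10/2) / sqrt(2π·10N) · (N/(10N))^(10N)
     = (2π N)^((10−1)/2) / sqrt(10) · 10^(−10N).
Since 10^10 > 1, the factor 10^(−10N) decays exponentially, so the ratio → 0. Substituting N = 22n gives the stated form.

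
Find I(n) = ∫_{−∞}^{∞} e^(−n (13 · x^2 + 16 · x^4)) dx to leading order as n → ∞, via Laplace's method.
I(n) ~ sqrt(π/(13n))

φ(x) = 13 · x^2 + 16 · x^4 has its unique global minimum at x* = 0 (since φ'(x) = 26x + 64x^3 = 0 only at x = 0 for real x with both coefficients positive, and φ → ∞ as |x| → ∞). At x* = 0, φ(0) = 0 and φ''(0) = 26. Laplace's method then gives
  I(n) ~ sqrt(2π / (n · φ''(0))) · e^(−n φ(0)) = sqrt(2π / (26n)) = sqrt(π/(13n)).
The 16 · x^4 term contributes only at subleading order (an O(1/n) relative correction).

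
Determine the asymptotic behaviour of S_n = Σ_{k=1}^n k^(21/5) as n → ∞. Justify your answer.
S_n ~ (5/26) · n^(26/5)

Integral comparison: Σ_{k=1}^n k^(21/5) = ∫_0^n x^(21/5) dx + O(n^(21/5)). The integral is n^(1 + 21/5) / (1 + 21/5) = n^((21+5)/5) / ((21+5)/5) = (5/26) · n^(26/5).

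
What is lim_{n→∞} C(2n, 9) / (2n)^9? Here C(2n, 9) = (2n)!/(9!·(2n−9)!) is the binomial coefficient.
lim = 1/9! = 1/362880

With N = 2n → ∞: C(N, 9) / N^9 = [N(N−1)…(N−8)] / (9! · N^9) = (1/9!) · 1 · (1 − 1/(2n)) · … · (1 − 8/(2n)). Each factor → 1 as N → ∞, so the limit is 1/9! = 1/362880.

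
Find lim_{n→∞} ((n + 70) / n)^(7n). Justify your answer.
lim = e^490

Rewrite as (1 + 70/n)^(7n). By the standard limit (1 + x/n)^n → e^x, we have (1 + 70/n)^n → e^70, and raising to the 7th power gives e^490.
More precisely, ln[(1 + 70/n)^(7n)] = 7n · ln(1 + 70/n) = 7n · (70/n + O(1/n^2)) = 490 + O(1/n) → 490.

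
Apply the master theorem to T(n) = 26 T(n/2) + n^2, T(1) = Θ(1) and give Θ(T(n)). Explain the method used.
T(n) = Θ(n^(log_2 26))

Master theorem: compare f(n) = n^2 to n^(log_2 26) where log_2 26 ≈ 4.700. Since 2 < log_2 26, we have f(n) = O(n^(log_2 26 − ε)) for some ε > 0 — Case 1. Hence T(n) = Θ(n^(log_2 26)).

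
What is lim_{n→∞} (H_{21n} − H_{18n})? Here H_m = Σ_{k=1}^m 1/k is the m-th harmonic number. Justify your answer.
lim = ln(21/18) = ln(7/6)

Euler-Maclaurin gives H_m = ln m + γ + 1/(2m) + O(1/m^2). The γ and O(1/m) terms cancel in the difference:
  H_{21n} − H_{18n} = ln(21n) − ln(18n) + O(1/n) = ln(21/18) + O(1/n).
Hence the limit is ln(21/18) = ln(7/6).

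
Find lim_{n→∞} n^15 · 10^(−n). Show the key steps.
lim = 0

Exponentials with base > 1 dominate every fixed polynomial: for any fixed c, n^c / 10^n → 0 as n → ∞ (e.g. by the ratio test, or by writing 10^n = e^(n ln 10) and noting e^(n ln 10) / n^c → ∞). Hence n^15 · 10^(−n) = n^15 / 10^n → 0.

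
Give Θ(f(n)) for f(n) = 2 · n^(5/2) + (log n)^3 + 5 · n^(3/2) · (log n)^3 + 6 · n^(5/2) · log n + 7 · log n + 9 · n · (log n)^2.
f(n) ∈ Θ(n^(5/2) · log n)

Compare the terms by growth order. For large n, n^a · (log n)^b dominates n^a' · (log n)^b' iff a > a', or (a = a' and b > b'). Ranking the 6 terms shows the dominant one is 6 · n^(5/2) · log n. Hence f(n) ∈ Θ(n^(5/2) · log n).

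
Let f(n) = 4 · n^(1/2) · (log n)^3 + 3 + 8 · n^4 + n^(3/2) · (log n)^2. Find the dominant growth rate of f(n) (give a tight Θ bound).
f(n) ∈ Θ(n^4)

Compare the terms by growth order. For large n, n^a · (log n)^b dominates n^a' · (log n)^b' iff a > a', or (a = a' and b > b'). Ranking the 4 terms shows the dominant one is 8 · n^4. Hence f(n) ∈ Θ(n^4).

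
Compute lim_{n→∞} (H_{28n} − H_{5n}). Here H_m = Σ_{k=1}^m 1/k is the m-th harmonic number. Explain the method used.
lim = ln(28/5)

Euler-Maclaurin gives H_m = ln m + γ + 1/(2m) + O(1/m^2). The γ and O(1/m) terms cancel in the difference:
  H_{28n} − H_{5n} = ln(28n) − ln(5n) + O(1/n) = ln(28/5) + O(1/n).
Hence the limit is ln(28/5).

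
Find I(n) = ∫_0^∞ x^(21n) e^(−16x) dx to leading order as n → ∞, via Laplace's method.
I(n) ~ (sqrt(2π·21n) / 16) · (21n/(16e))^(21n)

Write the integrand as exp(21n ln x − 16x) and set f(x) = 21n ln x − 16x. Then f'(x) = 21n/x − 16 = 0 at x* = 21n/16, and f''(x*) = −21n/x*^2 = −16^2/(21n). Laplace's method (interior maximum) gives
  I(n) ~ e^(f(x*)) · sqrt(2π / |f''(x*)|)
        = exp(21n ln(21n/16) − 21n) · sqrt(2π · 21n / 16^2)
        = (21n/16)^(21n) e^(−21n) · sqrt(2π·21n) / 16
        = (sqrt(2π·21n) / 16) · (21n/(16e))^(21n).
This matches Γ(21n+1)/16^(21n+1) with Stirling applied to Γ.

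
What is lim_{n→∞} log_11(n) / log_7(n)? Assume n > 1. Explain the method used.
lim = ln(7) / ln(11) = log_11(7)

Change of base: log_11(n) = ln n / ln 11 and log_7(n) = ln n / ln 7. The ratio is (ln n / ln 11) · (ln 7 / ln n) = ln 7 / ln 11, a constant independent of n. So the limit is ln 7 / ln 11 = log_11(7).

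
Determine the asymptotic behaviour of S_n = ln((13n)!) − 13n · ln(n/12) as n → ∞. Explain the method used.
S_n ~ 13n · (ln 156 − 1) + O(ln n)

Stirling: ln((13n)!) = 13n ln(13n) − 13n + O(ln n).
  S_n = 13n ln(13n) − 13n − 13n ln(n/12) + O(ln n)
      = 13n ln(13n) − 13n ln n + 13n ln 12 − 13n + O(ln n)
      = 13n ln 13 + 13n ln 12 − 13n + O(ln n)
      = 13n (ln 156 − 1) + O(ln n).
Numerically ln(156) − 1 ≈ 4.0499.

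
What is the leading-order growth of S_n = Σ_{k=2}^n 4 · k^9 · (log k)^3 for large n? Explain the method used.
S_n ~ 2 · n^10 · (log n)^3 / 5

By integral comparison, S_n = ∫_1^n 4 · x^9 · (log x)^3 dx + O(n^9 · (log n)^3). For the integral, the leading term of ∫_1^n x^9 (log x)^3 dx is n^10/10 · (log n)^3 (by repeated integration by parts; each step lowers the log-exponent and produces a relatively O(1/log n) correction). Hence S_n ~ 2 · n^10 · (log n)^3 / 5.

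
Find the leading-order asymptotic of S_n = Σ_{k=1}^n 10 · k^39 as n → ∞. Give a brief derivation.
S_n ~ n^40 / 4

By integral comparison (Euler-Maclaurin), Σ_{k=1}^n 10 · k^39 = 10 · ∫_0^n x^39 dx + O(n^39) = 10 · n^40/40 = n^40 / 4 + O(n^39). (Equivalently, Faulhaber's formula gives the same leading term.)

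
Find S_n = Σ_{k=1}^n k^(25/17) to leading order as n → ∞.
S_n ~ (17/42) · n^(42/17)

Integral comparison: Σ_{k=1}^n k^(25/17) = ∫_0^n x^(25/17) dx + O(n^(25/17)). The integral is n^(1 + 25/17) / (1 + 25/17) = n^((25+17)/17) / ((25+17)/17) = (17/42) · n^(42/17).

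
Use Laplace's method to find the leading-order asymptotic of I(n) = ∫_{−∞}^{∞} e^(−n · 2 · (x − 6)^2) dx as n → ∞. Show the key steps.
I(n) = sqrt(π/(2n))

Here φ(x) = 2 · (x − 6)^2 has its unique minimum at x* = 6 with φ(x*) = 0 and φ''(x*) = 4. Laplace's method gives
  I(n) ~ e^(−n φ(x*)) · sqrt(2π / (n · φ''(x*))) = sqrt(2π / (4n)) = sqrt(π/(2n)).
This is exact: substituting u = (x − 6)·sqrt(2n) gives I(n) = (1/sqrt(2n)) ∫_{−∞}^{∞} e^(−u^2) du = sqrt(π/(2n)).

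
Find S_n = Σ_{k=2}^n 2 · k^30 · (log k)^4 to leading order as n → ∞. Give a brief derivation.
S_n ~ 2 · n^31 · (log n)^4 / 31

By integral comparison, S_n = ∫_1^n 2 · x^30 · (log x)^4 dx + O(n^30 · (log n)^4). For the integral, the leading term of ∫_1^n x^30 (log x)^4 dx is n^31/31 · (log n)^4 (by repeated integration by parts; each step lowers the log-exponent and produces a relatively O(1/log n) correction). Hence S_n ~ 2 · n^31 · (log n)^4 / 31.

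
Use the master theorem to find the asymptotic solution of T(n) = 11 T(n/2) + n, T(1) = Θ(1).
T(n) = Θ(n^(log_2 11))

Master theorem: compare f(n) = n to n^(log_2 11) where log_2 11 ≈ 3.459. Since 1 < log_2 11, we have f(n) = O(n^(log_2 11 − ε)) for some ε > 0 — Case 1. Hence T(n) = Θ(n^(log_2 11)).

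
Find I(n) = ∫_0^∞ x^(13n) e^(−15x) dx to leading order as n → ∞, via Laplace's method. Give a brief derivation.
I(n) ~ (sqrt(2π·13n) / 15) · (13n/(15e))^(13n)

Write the integrand as exp(13n ln x − 15x) and set f(x) = 13n ln x − 15x. Then f'(x) = 13n/x − 15 = 0 at x* = 13n/15, and f''(x*) = −13n/x*^2 = −15^2/(13n). Laplace's method (interior maximum) gives
  I(n) ~ e^(f(x*)) · sqrt(2π / |f''(x*)|)
        = exp(13n ln(13n/15) − 13n) · sqrt(2π · 13n / 15^2)
        = (13n/15)^(13n) e^(−13n) · sqrt(2π·13n) / 15
        = (sqrt(2π·13n) / 15) · (13n/(15e))^(13n).
This matches Γ(13n+1)/15^(13n+1) with Stirling applied to Γ.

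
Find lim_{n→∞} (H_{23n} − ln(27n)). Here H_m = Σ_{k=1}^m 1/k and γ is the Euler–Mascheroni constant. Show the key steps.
lim = ln(23/27) + γ

By Euler-Maclaurin, H_m = ln m + γ + O(1/m). So
  H_{23n} − ln(27n) = ln(23n) + γ − ln(27n) + O(1/n)
                       = ln(23/27) + γ + O(1/n).
Hence the limit is ln(23/27) + γ.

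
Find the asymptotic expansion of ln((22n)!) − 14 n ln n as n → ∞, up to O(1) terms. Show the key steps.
ln((22n)!) − 14 n ln n = 8 n ln n + 22(ln 22 − 1) n + (1/2) ln(2π·22n) + O(1/n)

Stirling: ln((22n)!) = 22n ln(22n) − 22n + (1/2) ln(2π·22n) + O(1/n).
Expand 22n ln(22n) = 22n (ln n + ln 22) = 22n ln n + 22n ln 22.
Subtract 14n ln n: leading term is (22 − 14) n ln n = 8 n ln n. The next term is 22n ln 22 − 22n = 22(ln 22 − 1) n. Then the (1/2) ln(2π·22n) correction.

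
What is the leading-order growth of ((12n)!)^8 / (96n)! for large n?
((12n)!)^8/(96n)! ~ ((2π·12n)^(7/2) / sqrt(8)) · 8^(−8·12n)  →  0

Write N = 12n. Stirling: N! ~ sqrt(2π N)(N/e)^N and (8N)! ~ sqrt(2π·8N)·(8N/e)^(8N).
  (N!)^8/(8N)! ~ (2π N)^(8/2) (N/e)^(8N) / [sqrt(2π·8N) (8N/e)^(8N)]
     = (2π N)^(8/2) / sqrt(2π·8N) · (N/(8N))^(8N)
     = (2π N)^((8−1)/2) / sqrt(8) · 8^(−8N).
Since 8^8 > 1, the factor 8^(−8N) decays exponentially, so the ratio → 0. Substituting N = 12n gives the stated form.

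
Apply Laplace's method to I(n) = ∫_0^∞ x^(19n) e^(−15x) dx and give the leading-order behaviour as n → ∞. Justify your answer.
I(n) ~ (sqrt(2π·19n) / 15) · (19n/(15e))^(19n)

Write the integrand as exp(19n ln x − 15x) and set f(x) = 19n ln x − 15x. Then f'(x) = 19n/x − 15 = 0 at x* = 19n/15, and f''(x*) = −19n/x*^2 = −15^2/(19n). Laplace's method (interior maximum) gives
  I(n) ~ e^(f(x*)) · sqrt(2π / |f''(x*)|)
        = exp(19n ln(19n/15) − 19n) · sqrt(2π · 19n / 15^2)
        = (19n/15)^(19n) e^(−19n) · sqrt(2π·19n) / 15
        = (sqrt(2π·19n) / 15) · (19n/(15e))^(19n).
This matches Γ(19n+1)/15^(19n+1) with Stirling applied to Γ.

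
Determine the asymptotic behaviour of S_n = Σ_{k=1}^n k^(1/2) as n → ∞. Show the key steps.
S_n ~ (2/3) · n^(3/2)

Integral comparison: Σ_{k=1}^n k^(1/2) = ∫_0^n x^(1/2) dx + O(n^(1/2)). The integral is n^(1 + 1/2) / (1 + 1/2) = n^((1+2)/2) / ((1+2)/2) = (2/3) · n^(3/2).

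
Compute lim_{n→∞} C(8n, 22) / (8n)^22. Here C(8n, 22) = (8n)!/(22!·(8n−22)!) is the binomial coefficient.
lim = 1/22! = 1/1124000727777607680000

With N = 8n → ∞: C(N, 22) / N^22 = [N(N−1)…(N−21)] / (22! · N^22) = (1/22!) · 1 · (1 − 1/(8n)) · … · (1 − 21/(8n)). Each factor → 1 as N → ∞, so the limit is 1/22! = 1/1124000727777607680000.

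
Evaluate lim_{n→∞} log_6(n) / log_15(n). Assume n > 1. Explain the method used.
lim = ln(15) / ln(6) = log_6(15)

Change of base: log_6(n) = ln n / ln 6 and log_15(n) = ln n / ln 15. The ratio is (ln n / ln 6) · (ln 15 / ln n) = ln 15 / ln 6, a constant independent of n. So the limit is ln 15 / ln 6 = log_6(15).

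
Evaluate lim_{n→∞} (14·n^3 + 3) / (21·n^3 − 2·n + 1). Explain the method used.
lim = 14/21 = 2/3

For large n the leading n^3 terms dominate both numerator and denominator. Dividing top and bottom by n^3, every other term tends to 0, leaving 14/21 = 2/3.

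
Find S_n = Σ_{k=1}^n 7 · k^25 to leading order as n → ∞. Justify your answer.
S_n ~ 7 · n^26 / 26

By integral comparison (Euler-Maclaurin), Σ_{k=1}^n 7 · k^25 = 7 · ∫_0^n x^25 dx + O(n^25) = 7 · n^26/26 + O(n^25). (Equivalently, Faulhaber's formula gives the same leading term.)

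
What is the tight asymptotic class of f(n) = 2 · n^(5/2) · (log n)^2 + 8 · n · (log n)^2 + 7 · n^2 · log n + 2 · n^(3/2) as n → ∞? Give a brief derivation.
f(n) ∈ Θ(n^(5/2) · (log n)^2)

Compare the terms by growth order. For large n, n^a · (log n)^b dominates n^a' · (log n)^b' iff a > a', or (a = a' and b > b'). Ranking the 4 terms shows the dominant one is 2 · n^(5/2) · (log n)^2. Hence f(n) ∈ Θ(n^(5/2) · (log n)^2).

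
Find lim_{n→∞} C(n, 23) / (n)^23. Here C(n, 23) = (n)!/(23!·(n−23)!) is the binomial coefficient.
lim = 1/23! = 1/25852016738884976640000

With N = n → ∞: C(N, 23) / N^23 = [N(N−1)…(N−22)] / (23! · N^23) = (1/23!) · 1 · (1 − 1/n) · … · (1 − 22/n). Each factor → 1 as N → ∞, so the limit is 1/23! = 1/25852016738884976640000.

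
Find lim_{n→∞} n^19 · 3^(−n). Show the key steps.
lim = 0

Exponentials with base > 1 dominate every fixed polynomial: for any fixed c, n^c / 3^n → 0 as n → ∞ (e.g. by the ratio test, or by writing 3^n = e^(n ln 3) and noting e^(n ln 3) / n^c → ∞). Hence n^19 · 3^(−n) = n^19 / 3^n → 0.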